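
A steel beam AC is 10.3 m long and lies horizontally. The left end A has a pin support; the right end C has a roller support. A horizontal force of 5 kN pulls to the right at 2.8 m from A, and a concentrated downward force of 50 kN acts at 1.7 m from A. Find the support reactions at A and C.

Moments about A: C_y·10.3 − 50·1.7 = 0 → C_y = 85/10.3 = 8.25243 ≈ 8.252 kN.
ΣF_y = 0: A_y + 8.25243 − 50 = 0 → A_y = 41.75 kN.
ΣF_x = 0: A_x + 5 = 0 → A_x = -5.000 kN.

A_x = -5.000 kN, A_y = 41.75 kN, C_y = 8.252 kN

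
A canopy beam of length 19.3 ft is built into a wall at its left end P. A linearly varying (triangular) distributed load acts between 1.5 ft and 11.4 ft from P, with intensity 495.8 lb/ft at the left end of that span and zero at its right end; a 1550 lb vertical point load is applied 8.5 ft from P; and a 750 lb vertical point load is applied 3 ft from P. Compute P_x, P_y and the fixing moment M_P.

Resultant of the triangular load: ½ × 495.8 × 9.9 = 2454.21 lb, acting at 4.8 ft from P (one-third of the span from the peak).
ΣF_x = 0: P_x = 0.
ΣF_y = 0: P_y − ½·495.8·9.9 − 1550 − 750 = 0 → P_y = 4754 lb.
ΣM about P: M_P − (½·495.8·9.9)·4.8 − 1550·8.5 − 750·3 = 0 → M_P = 27210 lb·ft.

P_x = 0, P_y = 4754 lb, M_P = 27210 lb·ft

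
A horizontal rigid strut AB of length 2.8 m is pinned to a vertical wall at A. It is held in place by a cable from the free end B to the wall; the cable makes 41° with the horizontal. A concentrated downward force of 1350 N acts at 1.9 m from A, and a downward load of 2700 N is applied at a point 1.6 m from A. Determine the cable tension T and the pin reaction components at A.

T = 3748 N, A_x = 2829 N, A_y = 1591 N

ΣM about A: T·sin41°·2.8 − 1350·1.9 − 2700·1.6 = 0 → T = 6885/(2.8·0.656059) = 3748.03 ≈ 3748 N.
ΣF_x = 0: A_x − T·cos41° = 0 → A_x = 3748.03 × 0.75471 = 2829 N.
ΣF_y = 0: A_y + T·sin41° − 1350 − 2700 = 0 → A_y = 4050 − 3748.03 × 0.656059 = 1591 N.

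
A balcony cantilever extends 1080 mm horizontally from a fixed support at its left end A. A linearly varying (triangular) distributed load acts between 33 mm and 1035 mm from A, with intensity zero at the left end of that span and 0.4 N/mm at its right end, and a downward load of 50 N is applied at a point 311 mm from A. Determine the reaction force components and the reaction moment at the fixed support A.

A_x = 0, A_y = 250.4 N, M_A = 156000 N·mm

Resultant of the triangular load: ½ × 0.4 × 1002 = 200.4 N, acting at 701 mm from A (one-third of the span from the peak).
ΣF_x = 0: A_x = 0.
ΣF_y = 0: A_y − ½·0.4·1002 − 50 = 0 → A_y = 250.4 N.
ΣM about A: M_A − (½·0.4·1002)·701 − 50·311 = 0 → M_A = 156000 N·mm.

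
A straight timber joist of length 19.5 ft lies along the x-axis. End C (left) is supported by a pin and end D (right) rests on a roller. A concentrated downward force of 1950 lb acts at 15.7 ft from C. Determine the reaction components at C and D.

C_x = 0, C_y = 380.0 lb, D_y = 1570 lb

Moments about C: D_y·19.5 − 1950·15.7 = 0 → D_y = 30615/19.5 = 1570 lb.
ΣF_y = 0: C_y + 1570 − 1950 = 0 → C_y = 380.0 lb.
ΣF_x = 0: no horizontal applied forces, so C_x = 0.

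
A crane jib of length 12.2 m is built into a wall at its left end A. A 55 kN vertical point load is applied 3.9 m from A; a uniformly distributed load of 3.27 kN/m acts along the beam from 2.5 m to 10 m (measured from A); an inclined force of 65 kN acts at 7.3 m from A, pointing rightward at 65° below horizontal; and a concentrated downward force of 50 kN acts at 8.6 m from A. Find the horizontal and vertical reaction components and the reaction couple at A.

Resultant of the distributed load: 3.27 × 7.5 = 24.525 kN at 6.25 m from A.
ΣF_x = 0: A_x + 65·cos65° = 0 → A_x = -27.47 kN.
ΣF_y = 0: A_y − 55 − 3.27·7.5 − 65·sin65° − 50 = 0 → A_y = 188.4 kN.
ΣM about A: M_A − 55·3.9 − (3.27·7.5)·6.25 − 65·sin65°·7.3 − 50·8.6 = 0 → M_A = 1228 kN·m.

A_x = -27.47 kN, A_y = 188.4 kN, M_A = 1228 kN·m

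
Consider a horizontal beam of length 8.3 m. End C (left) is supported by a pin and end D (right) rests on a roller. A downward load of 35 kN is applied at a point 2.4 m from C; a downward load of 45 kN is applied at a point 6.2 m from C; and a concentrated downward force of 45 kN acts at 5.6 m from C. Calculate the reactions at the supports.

ΣM about C: D_y·8.3 − 35·2.4 − 45·6.2 − 45·5.6 = 0 → D_y = 615/8.3 = 74.0964 ≈ 74.10 kN.
ΣF_y = 0: C_y + 74.0964 − 35 − 45 − 45 = 0 → C_y = 50.90 kN.
ΣF_x = 0: no horizontal applied forces, so C_x = 0.

C_x = 0, C_y = 50.90 kN, D_y = 74.10 kN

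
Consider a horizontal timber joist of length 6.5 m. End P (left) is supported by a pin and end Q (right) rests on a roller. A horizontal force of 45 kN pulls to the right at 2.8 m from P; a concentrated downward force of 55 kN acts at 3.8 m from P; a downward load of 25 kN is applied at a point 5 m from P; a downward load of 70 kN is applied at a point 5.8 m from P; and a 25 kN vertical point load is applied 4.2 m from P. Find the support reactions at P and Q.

P_x = -45.00 kN, P_y = 45.00 kN, Q_y = 130.0 kN

ΣM about P: Q_y·6.5 − 55·3.8 − 25·5 − 70·5.8 − 25·4.2 = 0 → Q_y = 845/6.5 = 130.0 kN.
ΣF_y = 0: P_y + 130 − 55 − 25 − 70 − 25 = 0 → P_y = 45.00 kN.
ΣF_x = 0: P_x + 45 = 0 → P_x = -45.00 kN.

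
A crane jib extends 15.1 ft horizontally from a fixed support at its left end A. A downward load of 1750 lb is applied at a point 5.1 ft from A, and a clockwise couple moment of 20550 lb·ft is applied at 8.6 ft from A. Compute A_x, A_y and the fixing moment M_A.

ΣF_x = 0: A_x = 0.
ΣF_y = 0: A_y − 1750 = 0 → A_y = 1750 lb.
ΣM about A: M_A − 1750·5.1 − 20550 = 0 → M_A = 29480 lb·ft.

A_x = 0, A_y = 1750 lb, M_A = 29480 lb·ft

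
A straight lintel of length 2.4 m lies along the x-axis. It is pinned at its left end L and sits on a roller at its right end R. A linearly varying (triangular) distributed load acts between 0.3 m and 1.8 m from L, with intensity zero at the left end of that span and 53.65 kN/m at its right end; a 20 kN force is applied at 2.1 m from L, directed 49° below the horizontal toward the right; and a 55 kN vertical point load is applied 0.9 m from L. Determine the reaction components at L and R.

Resultant of the triangular load: ½ × 53.65 × 1.5 = 40.2375 kN, acting at 1.3 m from L (one-third of the span from the peak).
Moments about L: R_y·2.4 − (½·53.65·1.5)·1.3 − 20·sin49°·2.1 − 55·0.9 = 0 → R_y = 133.507/2.4 = 55.6279 ≈ 55.63 kN.
ΣF_y = 0: L_y + 55.6279 − ½·53.65·1.5 − 20·sin49° − 55 = 0 → L_y = 54.70 kN.
ΣF_x = 0: L_x + 20·cos49° = 0 → L_x = -13.12 kN.

L_x = -13.12 kN, L_y = 54.70 kN, R_y = 55.63 kN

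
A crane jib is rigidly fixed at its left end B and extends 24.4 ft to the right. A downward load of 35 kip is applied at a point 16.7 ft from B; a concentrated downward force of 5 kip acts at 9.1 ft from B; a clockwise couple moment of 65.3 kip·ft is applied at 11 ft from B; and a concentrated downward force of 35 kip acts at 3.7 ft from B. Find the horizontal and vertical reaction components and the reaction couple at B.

B_x = 0, B_y = 75.00 kip, M_B = 824.8 kip·ft

ΣF_x = 0: B_x = 0.
ΣF_y = 0: B_y − 35 − 5 − 35 = 0 → B_y = 75.00 kip.
ΣM about B: M_B − 35·16.7 − 5·9.1 − 65.3 − 35·3.7 = 0 → M_B = 824.8 kip·ft.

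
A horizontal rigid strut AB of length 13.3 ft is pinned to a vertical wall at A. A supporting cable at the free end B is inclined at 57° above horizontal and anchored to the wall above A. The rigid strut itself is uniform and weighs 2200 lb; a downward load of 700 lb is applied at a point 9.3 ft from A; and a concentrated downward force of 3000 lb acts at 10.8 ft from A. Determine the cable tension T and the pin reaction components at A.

T = 4800 lb, A_x = 2614 lb, A_y = 1874 lb

ΣM about A: T·sin57°·13.3 − 2200·6.65 − 700·9.3 − 3000·10.8 = 0 → T = 53540/(13.3·0.838671) = 4799.93 ≈ 4800 lb.
ΣF_x = 0: A_x − T·cos57° = 0 → A_x = 4799.93 × 0.544639 = 2614 lb.
ΣF_y = 0: A_y + T·sin57° − 2200 − 700 − 3000 = 0 → A_y = 5900 − 4799.93 × 0.838671 = 1874 lb.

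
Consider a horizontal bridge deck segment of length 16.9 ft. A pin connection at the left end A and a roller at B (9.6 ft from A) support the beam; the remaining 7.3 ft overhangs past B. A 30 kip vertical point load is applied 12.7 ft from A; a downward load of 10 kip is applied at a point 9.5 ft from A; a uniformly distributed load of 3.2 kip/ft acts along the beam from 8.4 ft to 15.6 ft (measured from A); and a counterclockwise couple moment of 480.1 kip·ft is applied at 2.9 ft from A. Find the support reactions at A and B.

A_x = 0, A_y = 34.67 kip, B_y = 28.37 kip

Resultant of the distributed load: 3.2 × 7.2 = 23.04 kip at 12 ft from A.
ΣM about A: B_y·9.6 − 30·12.7 − 10·9.5 − (3.2·7.2)·12 + 480.1 = 0 → B_y = 272.38/9.6 = 28.3729 ≈ 28.37 kip.
ΣF_y = 0: A_y + 28.3729 − 30 − 10 − 3.2·7.2 = 0 → A_y = 34.67 kip.
ΣF_x = 0: no horizontal applied forces, so A_x = 0.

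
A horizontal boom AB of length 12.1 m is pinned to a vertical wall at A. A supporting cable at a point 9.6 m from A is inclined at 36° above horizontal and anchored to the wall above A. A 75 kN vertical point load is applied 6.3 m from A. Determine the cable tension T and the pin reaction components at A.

T = 83.74 kN, A_x = 67.74 kN, A_y = 25.78 kN

ΣM about A: T·sin36°·9.6 − 75·6.3 = 0 → T = 472.5/(9.6·0.587785) = 83.736 ≈ 83.74 kN.
ΣF_x = 0: A_x − T·cos36° = 0 → A_x = 83.736 × 0.809017 = 67.74 kN.
ΣF_y = 0: A_y + T·sin36° − 75 = 0 → A_y = 75 − 83.736 × 0.587785 = 25.78 kN.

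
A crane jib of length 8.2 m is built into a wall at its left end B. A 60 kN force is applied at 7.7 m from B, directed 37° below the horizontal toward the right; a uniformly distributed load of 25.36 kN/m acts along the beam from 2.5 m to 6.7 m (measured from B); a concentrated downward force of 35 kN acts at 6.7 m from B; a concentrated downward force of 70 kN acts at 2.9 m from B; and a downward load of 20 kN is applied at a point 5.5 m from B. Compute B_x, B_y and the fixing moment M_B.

B_x = -47.92 kN, B_y = 267.6 kN, M_B = 1315 kN·m

Resultant of the distributed load: 25.36 × 4.2 = 106.512 kN at 4.6 m from B.
ΣF_x = 0: B_x + 60·cos37° = 0 → B_x = -47.92 kN.
ΣF_y = 0: B_y − 60·sin37° − 25.36·4.2 − 35 − 70 − 20 = 0 → B_y = 267.6 kN.
ΣM about B: M_B − 60·sin37°·7.7 − (25.36·4.2)·4.6 − 35·6.7 − 70·2.9 − 20·5.5 = 0 → M_B = 1315 kN·m.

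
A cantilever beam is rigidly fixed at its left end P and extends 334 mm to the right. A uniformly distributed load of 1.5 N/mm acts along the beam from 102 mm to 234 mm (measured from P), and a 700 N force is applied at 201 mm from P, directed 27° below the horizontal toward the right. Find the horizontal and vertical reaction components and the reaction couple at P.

P_x = -623.7 N, P_y = 515.8 N, M_P = 97140 N·mm

Resultant of the distributed load: 1.5 × 132 = 198 N at 168 mm from P.
ΣF_x = 0: P_x + 700·cos27° = 0 → P_x = -623.7 N.
ΣF_y = 0: P_y − 1.5·132 − 700·sin27° = 0 → P_y = 515.8 N.
ΣM about P: M_P − (1.5·132)·168 − 700·sin27°·201 = 0 → M_P = 97140 N·mm.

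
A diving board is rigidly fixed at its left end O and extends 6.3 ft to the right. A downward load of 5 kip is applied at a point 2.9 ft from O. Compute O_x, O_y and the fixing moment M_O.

ΣF_x = 0: O_x = 0.
ΣF_y = 0: O_y − 5 = 0 → O_y = 5.000 kip.
ΣM about O: M_O − 5·2.9 = 0 → M_O = 14.50 kip·ft.

O_x = 0, O_y = 5.000 kip, M_O = 14.50 kip·ft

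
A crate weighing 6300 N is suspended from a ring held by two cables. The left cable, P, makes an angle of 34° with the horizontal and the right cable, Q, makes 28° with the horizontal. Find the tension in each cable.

T_P = 6300 N, T_Q = 5915 N

ΣF_x = 0: −T_P·cos34° + T_Q·cos28° = 0 → T_Q = 0.938943·T_P.
ΣF_y = 0: T_P·sin34° + T_Q·sin28° = 6300.
Substitute: T_P·(0.559193 + 0.938943·0.469472) = 6300 → T_P = 6300 N.
Then T_Q = 0.938943 × 6300 = 5915 N.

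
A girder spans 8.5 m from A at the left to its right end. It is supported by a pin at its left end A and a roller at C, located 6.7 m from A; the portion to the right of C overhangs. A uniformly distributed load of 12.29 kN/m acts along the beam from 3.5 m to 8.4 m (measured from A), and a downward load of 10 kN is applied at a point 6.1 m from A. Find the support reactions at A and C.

A_x = 0, A_y = 7.637 kN, C_y = 62.58 kN

Resultant of the distributed load: 12.29 × 4.9 = 60.221 kN at 5.95 m from A.
ΣM about A: C_y·6.7 − (12.29·4.9)·5.95 − 10·6.1 = 0 → C_y = 419.31495/6.7 = 62.5843 ≈ 62.58 kN.
ΣF_y = 0: A_y + 62.5843 − 12.29·4.9 − 10 = 0 → A_y = 7.637 kN.
ΣF_x = 0: no horizontal applied forces, so A_x = 0.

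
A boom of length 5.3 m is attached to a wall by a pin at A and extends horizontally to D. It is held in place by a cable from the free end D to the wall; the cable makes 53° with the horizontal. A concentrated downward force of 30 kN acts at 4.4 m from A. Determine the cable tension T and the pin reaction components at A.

T = 31.19 kN, A_x = 18.77 kN, A_y = 5.094 kN

ΣM about A: T·sin53°·5.3 − 30·4.4 = 0 → T = 132/(5.3·0.798636) = 31.1852 ≈ 31.19 kN.
ΣF_x = 0: A_x − T·cos53° = 0 → A_x = 31.1852 × 0.601815 = 18.77 kN.
ΣF_y = 0: A_y + T·sin53° − 30 = 0 → A_y = 30 − 31.1852 × 0.798636 = 5.094 kN.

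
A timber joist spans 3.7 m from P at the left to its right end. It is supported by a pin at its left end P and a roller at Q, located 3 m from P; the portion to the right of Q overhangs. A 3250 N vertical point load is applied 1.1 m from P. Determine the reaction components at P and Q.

ΣM about P: Q_y·3 − 3250·1.1 = 0 → Q_y = 3575/3 = 1191.67 ≈ 1192 N.
ΣF_y = 0: P_y + 1191.67 − 3250 = 0 → P_y = 2058 N.
ΣF_x = 0: no horizontal applied forces, so P_x = 0.

P_x = 0, P_y = 2058 N, Q_y = 1192 N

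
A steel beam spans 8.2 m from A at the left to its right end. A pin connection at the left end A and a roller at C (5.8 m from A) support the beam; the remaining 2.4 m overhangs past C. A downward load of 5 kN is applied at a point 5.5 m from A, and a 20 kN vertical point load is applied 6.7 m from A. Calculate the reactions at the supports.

A_x = 0, A_y = -2.845 kN, C_y = 27.84 kN

Moments about A: C_y·5.8 − 5·5.5 − 20·6.7 = 0 → C_y = 161.5/5.8 = 27.8448 ≈ 27.84 kN.
ΣF_y = 0: A_y + 27.8448 − 5 − 20 = 0 → A_y = -2.845 kN.
ΣF_x = 0: no horizontal applied forces, so A_x = 0.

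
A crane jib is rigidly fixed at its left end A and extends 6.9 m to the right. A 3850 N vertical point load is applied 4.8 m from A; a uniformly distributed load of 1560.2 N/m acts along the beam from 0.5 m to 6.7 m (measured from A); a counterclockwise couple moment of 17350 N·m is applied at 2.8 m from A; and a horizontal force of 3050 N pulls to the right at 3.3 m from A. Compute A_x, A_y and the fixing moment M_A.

Resultant of the distributed load: 1560.2 × 6.2 = 9673.24 N at 3.6 m from A.
ΣF_x = 0: A_x + 3050 = 0 → A_x = -3050 N.
ΣF_y = 0: A_y − 3850 − 1560.2·6.2 = 0 → A_y = 13520 N.
ΣM about A: M_A − 3850·4.8 − (1560.2·6.2)·3.6 + 17350 = 0 → M_A = 35950 N·m.

A_x = -3050 N, A_y = 13520 N, M_A = 35950 N·m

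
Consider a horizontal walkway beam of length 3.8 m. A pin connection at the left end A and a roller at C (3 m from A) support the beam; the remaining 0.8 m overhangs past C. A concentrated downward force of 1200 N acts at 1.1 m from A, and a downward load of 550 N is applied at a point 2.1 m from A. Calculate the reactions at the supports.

Taking moments about A: C_y·3 − 1200·1.1 − 550·2.1 = 0 → C_y = 2475/3 = 825.0 N.
ΣF_y = 0: A_y + 825 − 1200 − 550 = 0 → A_y = 925.0 N.
ΣF_x = 0: no horizontal applied forces, so A_x = 0.

A_x = 0, A_y = 925.0 N, C_y = 825.0 N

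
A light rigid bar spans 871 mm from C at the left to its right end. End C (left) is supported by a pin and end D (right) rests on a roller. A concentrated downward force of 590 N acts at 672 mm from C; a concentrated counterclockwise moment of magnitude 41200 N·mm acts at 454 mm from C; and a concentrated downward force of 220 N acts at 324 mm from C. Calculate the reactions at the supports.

Moments about C: D_y·871 − 590·672 + 41200 − 220·324 = 0 → D_y = 426560/871 = 489.736 ≈ 489.7 N.
ΣF_y = 0: C_y + 489.736 − 590 − 220 = 0 → C_y = 320.3 N.
ΣF_x = 0: no horizontal applied forces, so C_x = 0.

C_x = 0, C_y = 320.3 N, D_y = 489.7 N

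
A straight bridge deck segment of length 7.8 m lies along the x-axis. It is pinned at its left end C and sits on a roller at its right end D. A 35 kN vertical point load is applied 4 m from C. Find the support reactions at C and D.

Taking moments about C: D_y·7.8 − 35·4 = 0 → D_y = 140/7.8 = 17.9487 ≈ 17.95 kN.
ΣF_y = 0: C_y + 17.9487 − 35 = 0 → C_y = 17.05 kN.
ΣF_x = 0: no horizontal applied forces, so C_x = 0.

C_x = 0, C_y = 17.05 kN, D_y = 17.95 kN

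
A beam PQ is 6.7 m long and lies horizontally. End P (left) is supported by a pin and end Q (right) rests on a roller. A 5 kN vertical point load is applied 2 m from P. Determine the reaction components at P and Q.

P_x = 0, P_y = 3.507 kN, Q_y = 1.493 kN

ΣM about P: Q_y·6.7 − 5·2 = 0 → Q_y = 10/6.7 = 1.49254 ≈ 1.493 kN.
ΣF_y = 0: P_y + 1.49254 − 5 = 0 → P_y = 3.507 kN.
ΣF_x = 0: no horizontal applied forces, so P_x = 0.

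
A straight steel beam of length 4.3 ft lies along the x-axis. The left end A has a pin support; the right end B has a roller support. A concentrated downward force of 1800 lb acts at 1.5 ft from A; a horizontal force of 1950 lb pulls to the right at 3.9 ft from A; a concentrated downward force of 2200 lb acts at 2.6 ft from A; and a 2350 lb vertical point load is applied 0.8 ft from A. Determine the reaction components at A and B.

ΣM about A: B_y·4.3 − 1800·1.5 − 2200·2.6 − 2350·0.8 = 0 → B_y = 10300/4.3 = 2395.35 ≈ 2395 lb.
ΣF_y = 0: A_y + 2395.35 − 1800 − 2200 − 2350 = 0 → A_y = 3955 lb.
ΣF_x = 0: A_x + 1950 = 0 → A_x = -1950 lb.

A_x = -1950 lb, A_y = 3955 lb, B_y = 2395 lb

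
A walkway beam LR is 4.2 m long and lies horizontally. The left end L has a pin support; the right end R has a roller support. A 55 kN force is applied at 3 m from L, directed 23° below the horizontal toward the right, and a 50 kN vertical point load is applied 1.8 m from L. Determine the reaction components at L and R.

ΣM about L: R_y·4.2 − 55·sin23°·3 − 50·1.8 = 0 → R_y = 154.471/4.2 = 36.7788 ≈ 36.78 kN.
ΣF_y = 0: L_y + 36.7788 − 55·sin23° − 50 = 0 → L_y = 34.71 kN.
ΣF_x = 0: L_x + 55·cos23° = 0 → L_x = -50.63 kN.

L_x = -50.63 kN, L_y = 34.71 kN, R_y = 36.78 kN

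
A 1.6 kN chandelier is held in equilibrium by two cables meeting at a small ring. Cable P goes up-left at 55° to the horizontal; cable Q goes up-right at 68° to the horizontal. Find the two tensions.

ΣF_x = 0: −T_P·cos55° + T_Q·cos68° = 0 → T_Q = 1.53114·T_P.
ΣF_y = 0: T_P·sin55° + T_Q·sin68° = 1.6.
Substitute: T_P·(0.819152 + 1.53114·0.927184) = 1.6 → T_P = 0.714668 ≈ 0.7147 kN.
Then T_Q = 1.53114 × 0.714668 = 1.094 kN.

T_P = 0.7147 kN, T_Q = 1.094 kN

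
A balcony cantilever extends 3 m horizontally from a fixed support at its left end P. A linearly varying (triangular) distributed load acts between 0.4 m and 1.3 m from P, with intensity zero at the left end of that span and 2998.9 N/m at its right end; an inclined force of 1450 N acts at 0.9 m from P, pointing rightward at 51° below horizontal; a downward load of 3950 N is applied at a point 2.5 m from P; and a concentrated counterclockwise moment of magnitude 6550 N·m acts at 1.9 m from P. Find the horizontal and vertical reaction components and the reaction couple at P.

Resultant of the triangular load: ½ × 2998.9 × 0.9 = 1349.505 N, acting at 1 m from P (one-third of the span from the peak).
ΣF_x = 0: P_x + 1450·cos51° = 0 → P_x = -912.5 N.
ΣF_y = 0: P_y − ½·2998.9·0.9 − 1450·sin51° − 3950 = 0 → P_y = 6426 N.
ΣM about P: M_P − (½·2998.9·0.9)·1 − 1450·sin51°·0.9 − 3950·2.5 + 6550 = 0 → M_P = 5689 N·m.

P_x = -912.5 N, P_y = 6426 N, M_P = 5689 N·m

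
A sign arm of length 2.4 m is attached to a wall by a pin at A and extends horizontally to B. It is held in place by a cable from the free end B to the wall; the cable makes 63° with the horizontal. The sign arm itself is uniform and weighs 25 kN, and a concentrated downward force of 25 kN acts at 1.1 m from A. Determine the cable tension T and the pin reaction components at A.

T = 26.89 kN, A_x = 12.21 kN, A_y = 26.04 kN

ΣM about A: T·sin63°·2.4 − 25·1.2 − 25·1.1 = 0 → T = 57.5/(2.4·0.891007) = 26.8891 ≈ 26.89 kN.
ΣF_x = 0: A_x − T·cos63° = 0 → A_x = 26.8891 × 0.45399 = 12.21 kN.
ΣF_y = 0: A_y + T·sin63° − 25 − 25 = 0 → A_y = 50 − 26.8891 × 0.891007 = 26.04 kN.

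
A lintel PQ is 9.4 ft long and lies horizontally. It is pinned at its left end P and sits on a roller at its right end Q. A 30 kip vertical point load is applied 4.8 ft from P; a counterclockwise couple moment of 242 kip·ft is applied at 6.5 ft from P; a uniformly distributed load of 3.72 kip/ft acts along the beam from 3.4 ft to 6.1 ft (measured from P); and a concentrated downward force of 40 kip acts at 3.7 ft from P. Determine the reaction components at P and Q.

P_x = 0, P_y = 69.65 kip, Q_y = 10.39 kip

Resultant of the distributed load: 3.72 × 2.7 = 10.044 kip at 4.75 ft from P.
Moments about P: Q_y·9.4 − 30·4.8 + 242 − (3.72·2.7)·4.75 − 40·3.7 = 0 → Q_y = 97.709/9.4 = 10.3946 ≈ 10.39 kip.
ΣF_y = 0: P_y + 10.3946 − 30 − 3.72·2.7 − 40 = 0 → P_y = 69.65 kip.
ΣF_x = 0: no horizontal applied forces, so P_x = 0.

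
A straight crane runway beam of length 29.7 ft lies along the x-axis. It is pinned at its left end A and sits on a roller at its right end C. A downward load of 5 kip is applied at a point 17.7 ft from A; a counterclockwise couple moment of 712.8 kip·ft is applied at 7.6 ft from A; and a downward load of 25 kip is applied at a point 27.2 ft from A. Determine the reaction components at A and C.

Moments about A: C_y·29.7 − 5·17.7 + 712.8 − 25·27.2 = 0 → C_y = 55.7/29.7 = 1.87542 ≈ 1.875 kip.
ΣF_y = 0: A_y + 1.87542 − 5 − 25 = 0 → A_y = 28.12 kip.
ΣF_x = 0: no horizontal applied forces, so A_x = 0.

A_x = 0, A_y = 28.12 kip, C_y = 1.875 kip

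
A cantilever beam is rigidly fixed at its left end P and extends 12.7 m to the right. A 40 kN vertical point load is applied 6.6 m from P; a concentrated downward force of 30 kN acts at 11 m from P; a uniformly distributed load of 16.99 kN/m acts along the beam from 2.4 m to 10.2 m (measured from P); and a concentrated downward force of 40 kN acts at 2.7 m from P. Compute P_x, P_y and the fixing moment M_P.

Resultant of the distributed load: 16.99 × 7.8 = 132.522 kN at 6.3 m from P.
ΣF_x = 0: P_x = 0.
ΣF_y = 0: P_y − 40 − 30 − 16.99·7.8 − 40 = 0 → P_y = 242.5 kN.
ΣM about P: M_P − 40·6.6 − 30·11 − (16.99·7.8)·6.3 − 40·2.7 = 0 → M_P = 1537 kN·m.

P_x = 0, P_y = 242.5 kN, M_P = 1537 kN·m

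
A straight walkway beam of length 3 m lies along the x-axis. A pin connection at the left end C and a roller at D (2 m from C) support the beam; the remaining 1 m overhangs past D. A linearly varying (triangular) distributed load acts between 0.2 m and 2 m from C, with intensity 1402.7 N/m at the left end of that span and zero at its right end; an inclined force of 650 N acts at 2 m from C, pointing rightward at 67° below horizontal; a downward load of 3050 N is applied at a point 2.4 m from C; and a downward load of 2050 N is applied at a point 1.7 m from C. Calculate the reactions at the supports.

Resultant of the triangular load: ½ × 1402.7 × 1.8 = 1262.43 N, acting at 0.8 m from C (one-third of the span from the peak).
Taking moments about C: D_y·2 − (½·1402.7·1.8)·0.8 − 650·sin67°·2 − 3050·2.4 − 2050·1.7 = 0 → D_y = 13011.6/2 = 6505.8 ≈ 6506 N.
ΣF_y = 0: C_y + 6505.8 − ½·1402.7·1.8 − 650·sin67° − 3050 − 2050 = 0 → C_y = 455.0 N.
ΣF_x = 0: C_x + 650·cos67° = 0 → C_x = -254.0 N.

C_x = -254.0 N, C_y = 455.0 N, D_y = 6506 N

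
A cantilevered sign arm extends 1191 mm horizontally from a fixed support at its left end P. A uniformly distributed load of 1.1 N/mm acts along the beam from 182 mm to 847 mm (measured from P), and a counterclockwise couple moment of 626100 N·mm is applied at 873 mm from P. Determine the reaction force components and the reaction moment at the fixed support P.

Resultant of the distributed load: 1.1 × 665 = 731.5 N at 514.5 mm from P.
ΣF_x = 0: P_x = 0.
ΣF_y = 0: P_y − 1.1·665 = 0 → P_y = 731.5 N.
ΣM about P: M_P − (1.1·665)·514.5 + 626100 = 0 → M_P = -249700 N·mm.

P_x = 0, P_y = 731.5 N, M_P = -249700 N·mm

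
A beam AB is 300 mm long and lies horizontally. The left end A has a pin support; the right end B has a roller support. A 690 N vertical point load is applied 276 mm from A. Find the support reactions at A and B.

Taking moments about A: B_y·300 − 690·276 = 0 → B_y = 190440/300 = 634.8 N.
ΣF_y = 0: A_y + 634.8 − 690 = 0 → A_y = 55.20 N.
ΣF_x = 0: no horizontal applied forces, so A_x = 0.

A_x = 0, A_y = 55.20 N, B_y = 634.8 N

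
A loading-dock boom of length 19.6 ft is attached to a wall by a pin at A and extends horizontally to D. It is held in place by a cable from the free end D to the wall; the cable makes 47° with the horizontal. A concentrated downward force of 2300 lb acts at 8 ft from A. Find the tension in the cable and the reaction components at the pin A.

T = 1284 lb, A_x = 875.4 lb, A_y = 1361 lb

ΣM about A: T·sin47°·19.6 − 2300·8 = 0 → T = 18400/(19.6·0.731354) = 1283.61 ≈ 1284 lb.
ΣF_x = 0: A_x − T·cos47° = 0 → A_x = 1283.61 × 0.681998 = 875.4 lb.
ΣF_y = 0: A_y + T·sin47° − 2300 = 0 → A_y = 2300 − 1283.61 × 0.731354 = 1361 lb.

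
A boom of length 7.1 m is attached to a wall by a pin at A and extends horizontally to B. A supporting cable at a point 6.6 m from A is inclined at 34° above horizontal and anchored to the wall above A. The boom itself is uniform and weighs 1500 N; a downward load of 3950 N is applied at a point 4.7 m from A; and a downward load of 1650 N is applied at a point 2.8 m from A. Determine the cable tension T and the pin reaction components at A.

T = 7725 N, A_x = 6404 N, A_y = 2780 N

ΣM about A: T·sin34°·6.6 − 1500·3.55 − 3950·4.7 − 1650·2.8 = 0 → T = 28510/(6.6·0.559193) = 7724.88 ≈ 7725 N.
ΣF_x = 0: A_x − T·cos34° = 0 → A_x = 7724.88 × 0.829038 = 6404 N.
ΣF_y = 0: A_y + T·sin34° − 1500 − 3950 − 1650 = 0 → A_y = 7100 − 7724.88 × 0.559193 = 2780 N.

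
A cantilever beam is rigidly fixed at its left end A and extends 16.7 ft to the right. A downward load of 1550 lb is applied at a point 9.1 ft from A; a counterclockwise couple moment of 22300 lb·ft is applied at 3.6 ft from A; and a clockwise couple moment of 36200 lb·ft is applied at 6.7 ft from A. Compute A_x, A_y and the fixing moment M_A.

ΣF_x = 0: A_x = 0.
ΣF_y = 0: A_y − 1550 = 0 → A_y = 1550 lb.
ΣM about A: M_A − 1550·9.1 + 22300 − 36200 = 0 → M_A = 28000 lb·ft.

A_x = 0, A_y = 1550 lb, M_A = 28000 lb·ft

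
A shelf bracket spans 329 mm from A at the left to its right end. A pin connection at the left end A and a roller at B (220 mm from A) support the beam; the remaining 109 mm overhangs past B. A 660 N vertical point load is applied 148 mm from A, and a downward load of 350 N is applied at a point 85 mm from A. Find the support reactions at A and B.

ΣM about A: B_y·220 − 660·148 − 350·85 = 0 → B_y = 127430/220 = 579.227 ≈ 579.2 N.
ΣF_y = 0: A_y + 579.227 − 660 − 350 = 0 → A_y = 430.8 N.
ΣF_x = 0: no horizontal applied forces, so A_x = 0.

A_x = 0, A_y = 430.8 N, B_y = 579.2 N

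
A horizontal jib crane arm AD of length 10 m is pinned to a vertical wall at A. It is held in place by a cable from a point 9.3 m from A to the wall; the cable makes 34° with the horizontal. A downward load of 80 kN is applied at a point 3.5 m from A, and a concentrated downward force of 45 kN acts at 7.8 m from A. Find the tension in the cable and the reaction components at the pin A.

ΣM about A: T·sin34°·9.3 − 80·3.5 − 45·7.8 = 0 → T = 631/(9.3·0.559193) = 121.335 ≈ 121.3 kN.
ΣF_x = 0: A_x − T·cos34° = 0 → A_x = 121.335 × 0.829038 = 100.6 kN.
ΣF_y = 0: A_y + T·sin34° − 80 − 45 = 0 → A_y = 125 − 121.335 × 0.559193 = 57.15 kN.

T = 121.3 kN, A_x = 100.6 kN, A_y = 57.15 kN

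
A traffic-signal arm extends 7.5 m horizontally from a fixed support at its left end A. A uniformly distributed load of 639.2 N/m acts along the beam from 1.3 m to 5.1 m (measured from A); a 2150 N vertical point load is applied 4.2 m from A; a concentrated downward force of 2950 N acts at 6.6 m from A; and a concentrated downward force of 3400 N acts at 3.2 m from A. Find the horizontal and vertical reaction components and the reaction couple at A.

Resultant of the distributed load: 639.2 × 3.8 = 2428.96 N at 3.2 m from A.
ΣF_x = 0: A_x = 0.
ΣF_y = 0: A_y − 639.2·3.8 − 2150 − 2950 − 3400 = 0 → A_y = 10930 N.
ΣM about A: M_A − (639.2·3.8)·3.2 − 2150·4.2 − 2950·6.6 − 3400·3.2 = 0 → M_A = 47150 N·m.

A_x = 0, A_y = 10930 N, M_A = 47150 N·m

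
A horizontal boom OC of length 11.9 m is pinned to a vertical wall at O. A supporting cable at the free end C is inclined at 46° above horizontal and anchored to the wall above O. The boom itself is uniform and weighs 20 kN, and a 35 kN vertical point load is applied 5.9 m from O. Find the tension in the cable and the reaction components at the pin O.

ΣM about O: T·sin46°·11.9 − 20·5.95 − 35·5.9 = 0 → T = 325.5/(11.9·0.71934) = 38.0251 ≈ 38.03 kN.
ΣF_x = 0: O_x − T·cos46° = 0 → O_x = 38.0251 × 0.694658 = 26.41 kN.
ΣF_y = 0: O_y + T·sin46° − 20 − 35 = 0 → O_y = 55 − 38.0251 × 0.71934 = 27.65 kN.

T = 38.03 kN, O_x = 26.41 kN, O_y = 27.65 kN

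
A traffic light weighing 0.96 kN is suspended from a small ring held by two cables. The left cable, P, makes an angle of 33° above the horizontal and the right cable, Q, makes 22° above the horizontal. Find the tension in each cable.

T_P = 1.087 kN, T_Q = 0.9829 kN

ΣF_x = 0: −T_P·cos33° + T_Q·cos22° = 0 → T_Q = 0.904535·T_P.
ΣF_y = 0: T_P·sin33° + T_Q·sin22° = 0.96.
Substitute: T_P·(0.544639 + 0.904535·0.374607) = 0.96 → T_P = 1.08661 ≈ 1.087 kN.
Then T_Q = 0.904535 × 1.08661 = 0.9829 kN.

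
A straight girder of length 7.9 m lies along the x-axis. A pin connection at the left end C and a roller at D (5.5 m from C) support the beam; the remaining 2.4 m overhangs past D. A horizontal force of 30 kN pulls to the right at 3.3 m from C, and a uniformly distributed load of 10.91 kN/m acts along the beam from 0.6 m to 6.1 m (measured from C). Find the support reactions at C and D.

Resultant of the distributed load: 10.91 × 5.5 = 60.005 kN at 3.35 m from C.
ΣM about C: D_y·5.5 − (10.91·5.5)·3.35 = 0 → D_y = 201.01675/5.5 = 36.5485 ≈ 36.55 kN.
ΣF_y = 0: C_y + 36.5485 − 10.91·5.5 = 0 → C_y = 23.46 kN.
ΣF_x = 0: C_x + 30 = 0 → C_x = -30.00 kN.

C_x = -30.00 kN, C_y = 23.46 kN, D_y = 36.55 kN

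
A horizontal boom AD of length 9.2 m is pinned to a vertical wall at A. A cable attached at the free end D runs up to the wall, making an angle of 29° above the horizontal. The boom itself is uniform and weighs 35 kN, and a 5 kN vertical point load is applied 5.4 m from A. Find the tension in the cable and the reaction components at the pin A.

T = 42.15 kN, A_x = 36.87 kN, A_y = 19.57 kN

ΣM about A: T·sin29°·9.2 − 35·4.6 − 5·5.4 = 0 → T = 188/(9.2·0.48481) = 42.1501 ≈ 42.15 kN.
ΣF_x = 0: A_x − T·cos29° = 0 → A_x = 42.1501 × 0.87462 = 36.87 kN.
ΣF_y = 0: A_y + T·sin29° − 35 − 5 = 0 → A_y = 40 − 42.1501 × 0.48481 = 19.57 kN.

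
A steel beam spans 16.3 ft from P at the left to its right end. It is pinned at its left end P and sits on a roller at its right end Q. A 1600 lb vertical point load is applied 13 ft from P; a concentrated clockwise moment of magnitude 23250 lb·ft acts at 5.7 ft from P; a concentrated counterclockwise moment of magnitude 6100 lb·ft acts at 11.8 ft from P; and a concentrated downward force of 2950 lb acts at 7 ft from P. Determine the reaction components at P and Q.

ΣM about P: Q_y·16.3 − 1600·13 − 23250 + 6100 − 2950·7 = 0 → Q_y = 58600/16.3 = 3595.09 ≈ 3595 lb.
ΣF_y = 0: P_y + 3595.09 − 1600 − 2950 = 0 → P_y = 954.9 lb.
ΣF_x = 0: no horizontal applied forces, so P_x = 0.

P_x = 0, P_y = 954.9 lb, Q_y = 3595 lb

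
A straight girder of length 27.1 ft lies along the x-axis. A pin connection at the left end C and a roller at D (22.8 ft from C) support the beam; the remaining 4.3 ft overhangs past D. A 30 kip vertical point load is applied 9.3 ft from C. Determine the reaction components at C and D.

C_x = 0, C_y = 17.76 kip, D_y = 12.24 kip

Moments about C: D_y·22.8 − 30·9.3 = 0 → D_y = 279/22.8 = 12.2368 ≈ 12.24 kip.
ΣF_y = 0: C_y + 12.2368 − 30 = 0 → C_y = 17.76 kip.
ΣF_x = 0: no horizontal applied forces, so C_x = 0.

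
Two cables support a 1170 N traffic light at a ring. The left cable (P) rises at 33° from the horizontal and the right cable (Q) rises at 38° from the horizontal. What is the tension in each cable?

ΣF_x = 0: −T_P·cos33° + T_Q·cos38° = 0 → T_Q = 1.06429·T_P.
ΣF_y = 0: T_P·sin33° + T_Q·sin38° = 1170.
Substitute: T_P·(0.544639 + 1.06429·0.615661) = 1170 → T_P = 975.097 ≈ 975.1 N.
Then T_Q = 1.06429 × 975.097 = 1038 N.

T_P = 975.1 N, T_Q = 1038 N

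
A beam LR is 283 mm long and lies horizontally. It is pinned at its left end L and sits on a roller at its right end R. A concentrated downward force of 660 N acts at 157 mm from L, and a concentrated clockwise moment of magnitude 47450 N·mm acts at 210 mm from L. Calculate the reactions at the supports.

Taking moments about L: R_y·283 − 660·157 − 47450 = 0 → R_y = 151070/283 = 533.816 ≈ 533.8 N.
ΣF_y = 0: L_y + 533.816 − 660 = 0 → L_y = 126.2 N.
ΣF_x = 0: no horizontal applied forces, so L_x = 0.

L_x = 0, L_y = 126.2 N, R_y = 533.8 N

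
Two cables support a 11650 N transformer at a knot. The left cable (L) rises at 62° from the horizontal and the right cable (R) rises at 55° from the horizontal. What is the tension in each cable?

ΣF_x = 0: −T_L·cos62° + T_R·cos55° = 0 → T_R = 0.818499·T_L.
ΣF_y = 0: T_L·sin62° + T_R·sin55° = 11650.
Substitute: T_L·(0.882948 + 0.818499·0.819152) = 11650 → T_L = 7499.57 ≈ 7500 N.
Then T_R = 0.818499 × 7499.57 = 6138 N.

T_L = 7500 N, T_R = 6138 N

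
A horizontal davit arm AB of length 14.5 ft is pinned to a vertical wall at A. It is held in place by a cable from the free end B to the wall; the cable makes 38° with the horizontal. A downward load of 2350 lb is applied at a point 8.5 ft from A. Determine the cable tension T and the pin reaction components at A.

T = 2238 lb, A_x = 1763 lb, A_y = 972.4 lb

ΣM about A: T·sin38°·14.5 − 2350·8.5 = 0 → T = 19975/(14.5·0.615661) = 2237.57 ≈ 2238 lb.
ΣF_x = 0: A_x − T·cos38° = 0 → A_x = 2237.57 × 0.788011 = 1763 lb.
ΣF_y = 0: A_y + T·sin38° − 2350 = 0 → A_y = 2350 − 2237.57 × 0.615661 = 972.4 lb.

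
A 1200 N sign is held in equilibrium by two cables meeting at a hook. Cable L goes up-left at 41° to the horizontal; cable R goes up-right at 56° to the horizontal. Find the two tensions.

ΣF_x = 0: −T_L·cos41° + T_R·cos56° = 0 → T_R = 1.34964·T_L.
ΣF_y = 0: T_L·sin41° + T_R·sin56° = 1200.
Substitute: T_L·(0.656059 + 1.34964·0.829038) = 1200 → T_L = 676.071 ≈ 676.1 N.
Then T_R = 1.34964 × 676.071 = 912.5 N.

T_L = 676.1 N, T_R = 912.5 N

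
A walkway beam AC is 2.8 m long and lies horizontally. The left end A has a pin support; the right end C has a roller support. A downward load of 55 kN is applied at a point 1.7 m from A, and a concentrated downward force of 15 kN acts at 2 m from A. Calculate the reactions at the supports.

ΣM about A: C_y·2.8 − 55·1.7 − 15·2 = 0 → C_y = 123.5/2.8 = 44.1071 ≈ 44.11 kN.
ΣF_y = 0: A_y + 44.1071 − 55 − 15 = 0 → A_y = 25.89 kN.
ΣF_x = 0: no horizontal applied forces, so A_x = 0.

A_x = 0, A_y = 25.89 kN, C_y = 44.11 kN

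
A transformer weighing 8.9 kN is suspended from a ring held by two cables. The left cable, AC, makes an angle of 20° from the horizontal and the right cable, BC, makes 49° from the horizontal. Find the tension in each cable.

ΣF_x = 0: −T_AC·cos20° + T_BC·cos49° = 0 → T_BC = 1.43233·T_AC.
ΣF_y = 0: T_AC·sin20° + T_BC·sin49° = 8.9.
Substitute: T_AC·(0.34202 + 1.43233·0.75471) = 8.9 → T_AC = 6.25433 ≈ 6.254 kN.
Then T_BC = 1.43233 × 6.25433 = 8.958 kN.

T_AC = 6.254 kN, T_BC = 8.958 kN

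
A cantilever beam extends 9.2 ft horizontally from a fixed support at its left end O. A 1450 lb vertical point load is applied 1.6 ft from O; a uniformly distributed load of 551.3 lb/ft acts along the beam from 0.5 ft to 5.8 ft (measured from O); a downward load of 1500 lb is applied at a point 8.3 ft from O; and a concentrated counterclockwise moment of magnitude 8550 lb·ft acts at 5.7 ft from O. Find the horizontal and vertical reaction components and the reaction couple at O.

O_x = 0, O_y = 5872 lb, M_O = 15420 lb·ft

Resultant of the distributed load: 551.3 × 5.3 = 2921.89 lb at 3.15 ft from O.
ΣF_x = 0: O_x = 0.
ΣF_y = 0: O_y − 1450 − 551.3·5.3 − 1500 = 0 → O_y = 5872 lb.
ΣM about O: M_O − 1450·1.6 − (551.3·5.3)·3.15 − 1500·8.3 + 8550 = 0 → M_O = 15420 lb·ft.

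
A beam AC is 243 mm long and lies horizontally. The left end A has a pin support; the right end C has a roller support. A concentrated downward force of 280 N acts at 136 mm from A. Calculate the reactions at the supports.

Moments about A: C_y·243 − 280·136 = 0 → C_y = 38080/243 = 156.708 ≈ 156.7 N.
ΣF_y = 0: A_y + 156.708 − 280 = 0 → A_y = 123.3 N.
ΣF_x = 0: no horizontal applied forces, so A_x = 0.

A_x = 0, A_y = 123.3 N, C_y = 156.7 N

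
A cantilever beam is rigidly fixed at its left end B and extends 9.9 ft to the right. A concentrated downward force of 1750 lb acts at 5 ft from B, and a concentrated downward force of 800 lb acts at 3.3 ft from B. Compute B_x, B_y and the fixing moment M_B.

B_x = 0, B_y = 2550 lb, M_B = 11390 lb·ft

ΣF_x = 0: B_x = 0.
ΣF_y = 0: B_y − 1750 − 800 = 0 → B_y = 2550 lb.
ΣM about B: M_B − 1750·5 − 800·3.3 = 0 → M_B = 11390 lb·ft.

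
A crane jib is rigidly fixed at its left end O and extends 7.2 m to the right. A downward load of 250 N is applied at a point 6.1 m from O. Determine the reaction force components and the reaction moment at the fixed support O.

O_x = 0, O_y = 250.0 N, M_O = 1525 N·m

ΣF_x = 0: O_x = 0.
ΣF_y = 0: O_y − 250 = 0 → O_y = 250.0 N.
ΣM about O: M_O − 250·6.1 = 0 → M_O = 1525 N·m.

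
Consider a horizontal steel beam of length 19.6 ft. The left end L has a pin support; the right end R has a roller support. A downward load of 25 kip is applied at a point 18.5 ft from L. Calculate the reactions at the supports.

L_x = 0, L_y = 1.403 kip, R_y = 23.60 kip

Moments about L: R_y·19.6 − 25·18.5 = 0 → R_y = 462.5/19.6 = 23.5969 ≈ 23.60 kip.
ΣF_y = 0: L_y + 23.5969 − 25 = 0 → L_y = 1.403 kip.
ΣF_x = 0: no horizontal applied forces, so L_x = 0.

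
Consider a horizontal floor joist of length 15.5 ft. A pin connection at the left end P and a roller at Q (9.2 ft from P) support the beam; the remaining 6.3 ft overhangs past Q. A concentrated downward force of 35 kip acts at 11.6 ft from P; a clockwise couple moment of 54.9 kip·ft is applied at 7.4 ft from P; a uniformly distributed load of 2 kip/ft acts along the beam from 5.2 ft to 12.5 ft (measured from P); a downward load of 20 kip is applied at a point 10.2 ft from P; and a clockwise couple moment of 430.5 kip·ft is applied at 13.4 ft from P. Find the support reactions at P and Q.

Resultant of the distributed load: 2 × 7.3 = 14.6 kip at 8.85 ft from P.
Taking moments about P: Q_y·9.2 − 35·11.6 − 54.9 − (2·7.3)·8.85 − 20·10.2 − 430.5 = 0 → Q_y = 1224.61/9.2 = 133.11 ≈ 133.1 kip.
ΣF_y = 0: P_y + 133.11 − 35 − 2·7.3 − 20 = 0 → P_y = -63.51 kip.
ΣF_x = 0: no horizontal applied forces, so P_x = 0.

P_x = 0, P_y = -63.51 kip, Q_y = 133.1 kip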